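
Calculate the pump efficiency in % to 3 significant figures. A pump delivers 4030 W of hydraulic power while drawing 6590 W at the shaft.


Approach: apply the efficiency ratio, eta = (P_out/P_in)*100.
eta = (4030 / 6590) * 100 = 61.2 %
Therefore the pump efficiency = 61.2 %.


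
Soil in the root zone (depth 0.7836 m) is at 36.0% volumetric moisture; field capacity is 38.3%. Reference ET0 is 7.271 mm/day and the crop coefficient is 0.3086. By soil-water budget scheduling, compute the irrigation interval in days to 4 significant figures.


Approach: apply soil-water budget scheduling, SMD = (FC-theta)/100*depth*1000; ETc = ET0*Kc; interval = SMD/ETc.
Step 1 — soil moisture deficit:
  SMD = (38.3 - 36.0)/100 * 0.7836 * 1000 = 18.0228 mm
Step 2 — daily crop ET (ETc = ET0*Kc):
  ETc = 7.271 * 0.3086 = 2.24383 mm/day
Step 3 — irrigation interval (SMD/ETc):
  interval = 18.0228 / 2.24383 = 8.032 days
Therefore the irrigation interval = 8.032 days.


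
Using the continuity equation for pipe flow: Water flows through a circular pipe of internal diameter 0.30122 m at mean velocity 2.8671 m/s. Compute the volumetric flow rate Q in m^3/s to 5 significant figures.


Approach: apply the continuity equation for pipe flow, Q = A * v with A = pi*(D/2)^2.
A = pi*(0.30122/2)^2 = 0.07126192 m^2
Q = 0.07126192 * 2.8671 = 0.20432 m^3/s
Therefore the volumetric flow rate Q = 0.20432 m^3/s.


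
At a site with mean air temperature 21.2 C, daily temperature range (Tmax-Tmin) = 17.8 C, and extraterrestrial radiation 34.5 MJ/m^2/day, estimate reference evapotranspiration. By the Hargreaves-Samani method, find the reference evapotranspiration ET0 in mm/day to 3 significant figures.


Approach: apply the Hargreaves-Samani method, ET0 = 0.0023*(Tmean+17.8)*sqrt(Tmax-Tmin)*0.408*Ra.
ET0 = 0.0023*(21.2+17.8)*sqrt(17.8)*0.408*34.5 = 5.33 mm/day
Therefore the reference evapotranspiration ET0 = 5.33 mm/day.


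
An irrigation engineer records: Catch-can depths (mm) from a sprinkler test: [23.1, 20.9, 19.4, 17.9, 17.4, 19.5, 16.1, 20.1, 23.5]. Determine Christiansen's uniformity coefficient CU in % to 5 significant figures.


Approach: apply Christiansen's uniformity coefficient, CU = (1 - mean_abs_deviation/mean)*100.
mean = 19.76667 mm
mean |d_i - mean| = 1.896296 mm
CU = (1 - 1.896296/19.76667)*100 = 90.407 %
Therefore Christiansen's uniformity coefficient CU = 90.407 %.


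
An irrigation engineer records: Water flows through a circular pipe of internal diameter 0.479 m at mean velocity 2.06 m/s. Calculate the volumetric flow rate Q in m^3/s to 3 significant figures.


Approach: apply the continuity equation for pipe flow, Q = A * v with A = pi*(D/2)^2.
A = pi*(0.479/2)^2 = 0.18020 m^2
Q = 0.18020 * 2.06 = 0.371 m^3/s
Therefore the volumetric flow rate Q = 0.371 m^3/s.


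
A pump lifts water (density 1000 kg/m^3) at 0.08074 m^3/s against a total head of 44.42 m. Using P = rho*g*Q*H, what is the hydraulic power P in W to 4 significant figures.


P = 1000 * 9.81 * 0.08074 * 44.42 = 35180 W
Therefore the hydraulic power P = 35180 W.


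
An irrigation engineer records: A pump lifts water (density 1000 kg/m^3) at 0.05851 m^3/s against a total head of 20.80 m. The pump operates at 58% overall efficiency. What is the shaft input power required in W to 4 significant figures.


Approach: apply hydraulic power then efficiency conversion, P = rho*g*Q*H; P_in = P/eta.
Step 1 — hydraulic power (P = rho*g*Q*H):
  P = 1000 * 9.81 * 0.05851 * 20.80 = 11938.8 W
Step 2 — input power: P_in = P/eta = 11938.8 / 0.58 = 20580 W
Therefore the shaft input power required = 20580 W.


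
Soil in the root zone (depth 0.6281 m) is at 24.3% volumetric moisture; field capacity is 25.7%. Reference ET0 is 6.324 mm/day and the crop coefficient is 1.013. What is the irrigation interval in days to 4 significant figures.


Approach: apply soil-water budget scheduling, SMD = (FC-theta)/100*depth*1000; ETc = ET0*Kc; interval = SMD/ETc.
Step 1 — soil moisture deficit:
  SMD = (25.7 - 24.3)/100 * 0.6281 * 1000 = 8.79340 mm
Step 2 — daily crop ET (ETc = ET0*Kc):
  ETc = 6.324 * 1.013 = 6.40621 mm/day
Step 3 — irrigation interval (SMD/ETc):
  interval = 8.79340 / 6.40621 = 1.373 days
Therefore the irrigation interval = 1.373 days.


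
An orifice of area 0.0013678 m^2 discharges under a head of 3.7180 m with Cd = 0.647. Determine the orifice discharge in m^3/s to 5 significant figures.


Approach: apply the orifice equation, Q = Cd*A*sqrt(2*g*h).
Q = 0.647 * 0.0013678 * sqrt(2*9.81*3.7180) = 0.0075584 m^3/s
Therefore the orifice discharge = 0.0075584 m^3/s.


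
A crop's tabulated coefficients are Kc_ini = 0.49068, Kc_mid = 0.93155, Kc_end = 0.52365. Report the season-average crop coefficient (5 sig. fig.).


Approach: apply a simple seasonal average, Kc_avg = (Kc_ini + Kc_mid + Kc_end)/3.
Kc_avg = (0.49068 + 0.93155 + 0.52365)/3 = 0.64863
Therefore the season-average crop coefficient = 0.64863.


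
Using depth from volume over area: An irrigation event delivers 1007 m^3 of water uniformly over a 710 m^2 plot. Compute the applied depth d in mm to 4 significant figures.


Approach: apply depth from volume over area, d = (V/A)*1000.
d = (1007 / 710) * 1000 = 1418 mm
Therefore the applied depth d = 1418 mm.


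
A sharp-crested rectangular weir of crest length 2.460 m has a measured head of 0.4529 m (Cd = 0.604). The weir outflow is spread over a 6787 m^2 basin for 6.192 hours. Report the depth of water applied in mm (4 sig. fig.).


Approach: apply the rectangular weir equation with a volume-to-depth conversion, Q = (2/3)*Cd*L*sqrt(2g)*H^1.5; d = Q*t/A * 1000.
Step 1 — weir discharge:
  Q = (2/3)*0.604*2.460*sqrt(2*9.81)*0.4529^1.5 = 1.33732 m^3/s
Step 2 — volume: V = 1.33732 * 6.192*3600 = 29810.4 m^3
Step 3 — depth: d = V/A * 1000 = 29810.4/6787 * 1000 = 4392 mm
Therefore the depth of water applied = 4392 mm.


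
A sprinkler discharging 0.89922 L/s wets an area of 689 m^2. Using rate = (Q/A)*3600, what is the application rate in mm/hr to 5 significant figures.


rate = (0.89922 / 689) * 3600 = 4.6984 mm/hr
Therefore the application rate = 4.6984 mm/hr.


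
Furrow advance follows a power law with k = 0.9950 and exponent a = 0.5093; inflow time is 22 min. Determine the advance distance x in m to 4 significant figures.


Approach: apply the power-law advance function, x = k*t^a.
x = 0.9950 * 22^0.5093 = 4.803 m
Therefore the advance distance x = 4.803 m.


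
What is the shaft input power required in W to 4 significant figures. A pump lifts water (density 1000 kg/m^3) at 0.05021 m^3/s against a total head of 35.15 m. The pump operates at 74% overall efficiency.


Approach: apply hydraulic power then efficiency conversion, P = rho*g*Q*H; P_in = P/eta.
Step 1 — hydraulic power (P = rho*g*Q*H):
  P = 1000 * 9.81 * 0.05021 * 35.15 = 17313.5 W
Step 2 — input power: P_in = P/eta = 17313.5 / 0.74 = 23400 W
Therefore the shaft input power required = 23400 W.


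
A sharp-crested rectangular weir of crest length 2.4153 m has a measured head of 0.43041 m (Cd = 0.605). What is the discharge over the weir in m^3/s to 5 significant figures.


Approach: apply the rectangular weir equation, Q = (2/3)*Cd*L*sqrt(2g)*H^1.5.
Q = (2/3)*0.605*2.4153*sqrt(2*9.81)*0.43041^1.5 = 1.2185 m^3/s
Therefore the discharge over the weir = 1.2185 m^3/s.


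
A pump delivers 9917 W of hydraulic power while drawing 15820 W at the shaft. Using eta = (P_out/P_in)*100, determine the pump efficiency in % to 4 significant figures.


eta = (9917 / 15820) * 100 = 62.69 %
Therefore the pump efficiency = 62.69 %.


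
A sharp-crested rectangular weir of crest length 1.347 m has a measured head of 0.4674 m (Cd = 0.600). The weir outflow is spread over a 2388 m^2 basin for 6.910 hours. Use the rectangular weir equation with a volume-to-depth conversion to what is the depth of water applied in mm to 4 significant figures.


Approach: apply the rectangular weir equation with a volume-to-depth conversion, Q = (2/3)*Cd*L*sqrt(2g)*H^1.5; d = Q*t/A * 1000.
Step 1 — weir discharge:
  Q = (2/3)*0.600*1.347*sqrt(2*9.81)*0.4674^1.5 = 0.762623 m^3/s
Step 2 — volume: V = 0.762623 * 6.910*3600 = 18971.0 m^3
Step 3 — depth: d = V/A * 1000 = 18971.0/2388 * 1000 = 7944 mm
Therefore the depth of water applied = 7944 mm.


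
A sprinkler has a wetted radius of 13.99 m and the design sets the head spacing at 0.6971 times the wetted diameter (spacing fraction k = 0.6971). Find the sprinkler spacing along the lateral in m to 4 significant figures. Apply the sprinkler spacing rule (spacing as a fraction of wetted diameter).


Approach: apply the sprinkler spacing rule (spacing as a fraction of wetted diameter), S = k*(2*R).
S = 0.6971 * (2 * 13.99) = 19.50 m
Therefore the sprinkler spacing along the lateral = 19.50 m.


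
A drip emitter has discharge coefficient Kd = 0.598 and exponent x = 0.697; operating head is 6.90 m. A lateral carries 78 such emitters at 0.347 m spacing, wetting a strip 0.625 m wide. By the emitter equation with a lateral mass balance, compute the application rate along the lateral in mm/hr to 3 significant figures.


Approach: apply the emitter equation with a lateral mass balance, q = Kd*h^x; Q = n*q; rate = Q/(n*spacing*width).
Step 1 — single emitter flow (q = Kd*h^x):
  q = 0.598 * 6.90^0.697 = 2.2982 L/hr
Step 2 — total lateral flow: Q = 78 * 2.2982 = 179.26 L/hr
Step 3 — wetted area: A = 78 * 0.347 * 0.625 = 16.916 m^2
Step 4 — application rate: Q/A = 179.26/16.916 = 10.6 mm/hr
Therefore the application rate along the lateral = 10.6 mm/hr.


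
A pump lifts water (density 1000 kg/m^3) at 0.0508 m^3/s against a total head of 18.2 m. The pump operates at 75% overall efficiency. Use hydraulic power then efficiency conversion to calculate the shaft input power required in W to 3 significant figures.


Approach: apply hydraulic power then efficiency conversion, P = rho*g*Q*H; P_in = P/eta.
Step 1 — hydraulic power (P = rho*g*Q*H):
  P = 1000 * 9.81 * 0.0508 * 18.2 = 9069.9 W
Step 2 — input power: P_in = P/eta = 9069.9 / 0.75 = 12100 W
Therefore the shaft input power required = 12100 W.


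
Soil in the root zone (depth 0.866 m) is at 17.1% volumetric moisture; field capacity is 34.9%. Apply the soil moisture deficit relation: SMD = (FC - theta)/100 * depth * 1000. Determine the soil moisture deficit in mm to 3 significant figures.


SMD = (34.9 - 17.1)/100 * 0.866 * 1000 = 154 mm
Therefore the soil moisture deficit = 154 mm.


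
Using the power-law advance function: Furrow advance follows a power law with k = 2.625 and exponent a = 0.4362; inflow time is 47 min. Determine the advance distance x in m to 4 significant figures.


Approach: apply the power-law advance function, x = k*t^a.
x = 2.625 * 47^0.4362 = 14.08 m
Therefore the advance distance x = 14.08 m.


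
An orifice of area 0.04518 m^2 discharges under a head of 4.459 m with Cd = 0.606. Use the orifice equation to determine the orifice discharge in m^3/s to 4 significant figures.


Approach: apply the orifice equation, Q = Cd*A*sqrt(2*g*h).
Q = 0.606 * 0.04518 * sqrt(2*9.81*4.459) = 0.2561 m^3/s
Therefore the orifice discharge = 0.2561 m^3/s.


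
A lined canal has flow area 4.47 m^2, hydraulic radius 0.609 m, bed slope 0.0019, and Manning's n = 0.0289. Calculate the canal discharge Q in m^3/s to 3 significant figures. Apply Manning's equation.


Approach: apply Manning's equation, Q = (1/n)*A*R^(2/3)*S^(1/2).
Q = (1/0.0289) * 4.47 * 0.609^(2/3) * 0.0019^(1/2) = 4.84 m^3/s
Therefore the canal discharge Q = 4.84 m^3/s.


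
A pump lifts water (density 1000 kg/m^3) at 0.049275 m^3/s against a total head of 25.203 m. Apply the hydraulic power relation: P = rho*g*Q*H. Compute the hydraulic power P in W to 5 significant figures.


P = 1000 * 9.81 * 0.049275 * 25.203 = 12183 W
Therefore the hydraulic power P = 12183 W.


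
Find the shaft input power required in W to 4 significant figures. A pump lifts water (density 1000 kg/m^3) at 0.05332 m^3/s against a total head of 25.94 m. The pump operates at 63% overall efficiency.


Approach: apply hydraulic power then efficiency conversion, P = rho*g*Q*H; P_in = P/eta.
Step 1 — hydraulic power (P = rho*g*Q*H):
  P = 1000 * 9.81 * 0.05332 * 25.94 = 13568.4 W
Step 2 — input power: P_in = P/eta = 13568.4 / 0.63 = 21540 W
Therefore the shaft input power required = 21540 W.


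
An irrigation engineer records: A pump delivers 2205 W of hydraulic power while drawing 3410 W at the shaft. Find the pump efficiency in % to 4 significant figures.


Approach: apply the efficiency ratio, eta = (P_out/P_in)*100.
eta = (2205 / 3410) * 100 = 64.66 %
Therefore the pump efficiency = 64.66 %.


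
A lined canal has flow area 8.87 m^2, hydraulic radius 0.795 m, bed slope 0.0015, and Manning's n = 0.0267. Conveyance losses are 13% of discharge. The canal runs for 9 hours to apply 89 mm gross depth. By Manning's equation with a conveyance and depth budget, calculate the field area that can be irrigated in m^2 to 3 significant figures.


Approach: apply Manning's equation with a conveyance and depth budget, Q = (1/n)*A*R^(2/3)*S^(1/2); Q_field = Q*(1-loss); Area = Q_field*t/(d/1000).
Step 1 — canal discharge (Manning's equation):
  Q = (1/0.0267) * 8.87 * 0.795^(2/3) * 0.0015^(1/2) = 11.042 m^3/s
Step 2 — delivered flow: Q_field = 11.042*(1 - 13/100) = 9.6063 m^3/s
Step 3 — volume delivered: V = 9.6063 * 9*3600 = 311240 m^3
Step 4 — area served: A = V / (depth/1000) = 311240 / 0.089 = 3500000 m^2
Therefore the field area that can be irrigated = 3500000 m^2.


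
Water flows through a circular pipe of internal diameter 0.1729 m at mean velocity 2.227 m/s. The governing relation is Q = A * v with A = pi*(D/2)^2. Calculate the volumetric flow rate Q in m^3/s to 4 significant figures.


A = pi*(0.1729/2)^2 = 0.0234790 m^2
Q = 0.0234790 * 2.227 = 0.05229 m^3/s
Therefore the volumetric flow rate Q = 0.05229 m^3/s.


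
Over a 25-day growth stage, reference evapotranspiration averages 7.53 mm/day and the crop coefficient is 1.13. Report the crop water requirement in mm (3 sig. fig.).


Approach: apply the crop water requirement relation, CWR = ET0 * Kc * days.
CWR = 7.53 * 1.13 * 25 = 213 mm
Therefore the crop water requirement = 213 mm.


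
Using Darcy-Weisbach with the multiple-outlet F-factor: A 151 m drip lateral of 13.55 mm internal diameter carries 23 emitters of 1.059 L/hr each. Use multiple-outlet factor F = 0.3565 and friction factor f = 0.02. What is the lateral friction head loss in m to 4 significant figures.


Approach: apply Darcy-Weisbach with the multiple-outlet F-factor, Q = n*q/(3600*1000) m^3/s; v = Q/A; hf = F*f*(L/D)*(v^2/(2g)).
Q = 23*1.059/(3600*1000) = 6.76583e-06 m^3/s
A = pi*(13.55e-3/2)^2 = 1.44201e-04 m^2, so v = Q/A = 0.0469194 m/s
hf = 0.3565*0.02*(151/0.01355)*(0.0469194^2/(2*9.81)) = 0.008915 m
Therefore the lateral friction head loss = 0.008915 m.


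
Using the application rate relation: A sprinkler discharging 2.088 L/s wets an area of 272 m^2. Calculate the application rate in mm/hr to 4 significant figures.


Approach: apply the application rate relation, rate = (Q/A)*3600.
rate = (2.088 / 272) * 3600 = 27.64 mm/hr
Therefore the application rate = 27.64 mm/hr.


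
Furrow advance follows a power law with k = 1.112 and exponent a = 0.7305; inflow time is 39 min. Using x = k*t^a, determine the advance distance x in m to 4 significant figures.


x = 1.112 * 39^0.7305 = 16.16 m
Therefore the advance distance x = 16.16 m.


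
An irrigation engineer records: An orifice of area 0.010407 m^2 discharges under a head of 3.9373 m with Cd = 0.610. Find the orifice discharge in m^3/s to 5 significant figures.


Approach: apply the orifice equation, Q = Cd*A*sqrt(2*g*h).
Q = 0.610 * 0.010407 * sqrt(2*9.81*3.9373) = 0.055796 m^3/s
Therefore the orifice discharge = 0.055796 m^3/s.


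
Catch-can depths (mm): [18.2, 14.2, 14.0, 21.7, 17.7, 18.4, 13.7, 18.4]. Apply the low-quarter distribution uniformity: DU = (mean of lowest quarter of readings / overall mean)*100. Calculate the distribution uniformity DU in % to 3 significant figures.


sorted lowest 2 of 8: [13.7, 14.0] -> mean = 13.850 mm
overall mean = 17.037 mm
DU = (13.850/17.037)*100 = 81.3 %
Therefore the distribution uniformity DU = 81.3 %.


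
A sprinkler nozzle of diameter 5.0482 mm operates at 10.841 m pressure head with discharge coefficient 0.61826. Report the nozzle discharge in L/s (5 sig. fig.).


Approach: apply the orifice equation, Q = Cd*A*sqrt(2*g*h), A = pi*(d/2)^2.
A = pi*(5.0482e-3/2)^2 = 2.001534e-05 m^2
Q = 0.61826 * 2.001534e-05 * sqrt(2*9.81*10.841) * 1000 = 0.18048 L/s
Therefore the nozzle discharge = 0.18048 L/s.


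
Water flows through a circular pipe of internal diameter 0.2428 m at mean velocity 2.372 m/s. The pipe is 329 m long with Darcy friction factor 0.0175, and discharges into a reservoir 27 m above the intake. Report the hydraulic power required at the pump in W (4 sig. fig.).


Approach: apply continuity + Darcy-Weisbach + hydraulic power, Q = A*v; hf = f*(L/D)*(v^2/(2g)); H = static + hf; P = rho*g*Q*H.
Step 1 — flow rate (continuity, Q = A*v):
  A = pi*(0.2428/2)^2 = 0.0463007 m^2
  Q = 0.0463007 * 2.372 = 0.109825 m^3/s
Step 2 — friction head loss (Darcy-Weisbach):
  hf = 0.0175 * (329/0.2428) * (2.372^2 / (2*9.81))
  hf = 6.80011 m
Step 3 — total head: H = 27 + 6.80011 = 33.8001 m
Step 4 — hydraulic power (P = rho*g*Q*H):
  P = 1000 * 9.81 * 0.109825 * 33.8001 = 36420 W
Therefore the hydraulic power required at the pump = 36420 W.


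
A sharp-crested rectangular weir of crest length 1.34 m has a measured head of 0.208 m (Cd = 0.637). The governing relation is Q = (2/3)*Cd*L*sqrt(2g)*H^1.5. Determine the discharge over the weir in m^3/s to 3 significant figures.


Q = (2/3)*0.637*1.34*sqrt(2*9.81)*0.208^1.5 = 0.239 m^3/s
Therefore the discharge over the weir = 0.239 m^3/s.


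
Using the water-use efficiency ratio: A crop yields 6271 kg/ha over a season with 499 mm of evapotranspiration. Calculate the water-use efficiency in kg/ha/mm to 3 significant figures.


Approach: apply the water-use efficiency ratio, WUE = yield/ET.
WUE = 6271 / 499 = 12.6 kg/ha/mm
Therefore the water-use efficiency = 12.6 kg/ha/mm.


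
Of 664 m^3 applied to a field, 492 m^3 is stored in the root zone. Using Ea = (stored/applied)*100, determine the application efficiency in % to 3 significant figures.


Ea = (492/664)*100 = 74.1 %
Therefore the application efficiency = 74.1 %.


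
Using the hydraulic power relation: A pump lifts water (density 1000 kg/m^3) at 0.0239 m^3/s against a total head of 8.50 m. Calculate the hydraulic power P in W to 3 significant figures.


Approach: apply the hydraulic power relation, P = rho*g*Q*H.
P = 1000 * 9.81 * 0.0239 * 8.50 = 1990 W
Therefore the hydraulic power P = 1990 W.


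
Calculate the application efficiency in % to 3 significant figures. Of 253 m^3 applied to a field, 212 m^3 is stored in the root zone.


Approach: apply the application efficiency ratio, Ea = (stored/applied)*100.
Ea = (212/253)*100 = 83.8 %
Therefore the application efficiency = 83.8 %.


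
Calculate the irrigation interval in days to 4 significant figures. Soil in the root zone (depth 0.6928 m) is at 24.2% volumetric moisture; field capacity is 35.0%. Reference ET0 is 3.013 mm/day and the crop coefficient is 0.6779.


Approach: apply soil-water budget scheduling, SMD = (FC-theta)/100*depth*1000; ETc = ET0*Kc; interval = SMD/ETc.
Step 1 — soil moisture deficit:
  SMD = (35.0 - 24.2)/100 * 0.6928 * 1000 = 74.8224 mm
Step 2 — daily crop ET (ETc = ET0*Kc):
  ETc = 3.013 * 0.6779 = 2.04251 mm/day
Step 3 — irrigation interval (SMD/ETc):
  interval = 74.8224 / 2.04251 = 36.63 days
Therefore the irrigation interval = 36.63 days.


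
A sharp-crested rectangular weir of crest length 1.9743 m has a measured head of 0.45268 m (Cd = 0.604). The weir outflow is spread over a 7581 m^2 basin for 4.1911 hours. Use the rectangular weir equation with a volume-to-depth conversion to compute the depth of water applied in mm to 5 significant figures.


Approach: apply the rectangular weir equation with a volume-to-depth conversion, Q = (2/3)*Cd*L*sqrt(2g)*H^1.5; d = Q*t/A * 1000.
Step 1 — weir discharge:
  Q = (2/3)*0.604*1.9743*sqrt(2*9.81)*0.45268^1.5 = 1.072495 m^3/s
Step 2 — volume: V = 1.072495 * 4.1911*3600 = 16181.76 m^3
Step 3 — depth: d = V/A * 1000 = 16181.76/7581 * 1000 = 2134.5 mm
Therefore the depth of water applied = 2134.5 mm.


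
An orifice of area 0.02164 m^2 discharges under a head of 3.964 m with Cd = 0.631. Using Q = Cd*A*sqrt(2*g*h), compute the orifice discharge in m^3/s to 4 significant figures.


Q = 0.631 * 0.02164 * sqrt(2*9.81*3.964) = 0.1204 m^3/s
Therefore the orifice discharge = 0.1204 m^3/s.


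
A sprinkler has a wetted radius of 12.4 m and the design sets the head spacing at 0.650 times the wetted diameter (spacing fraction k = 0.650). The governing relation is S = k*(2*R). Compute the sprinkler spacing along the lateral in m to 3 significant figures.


S = 0.650 * (2 * 12.4) = 16.1 m
Therefore the sprinkler spacing along the lateral = 16.1 m.


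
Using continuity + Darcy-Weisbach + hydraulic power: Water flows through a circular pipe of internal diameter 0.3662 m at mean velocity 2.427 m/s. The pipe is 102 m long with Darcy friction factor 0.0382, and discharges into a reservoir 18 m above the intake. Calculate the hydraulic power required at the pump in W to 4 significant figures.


Approach: apply continuity + Darcy-Weisbach + hydraulic power, Q = A*v; hf = f*(L/D)*(v^2/(2g)); H = static + hf; P = rho*g*Q*H.
Step 1 — flow rate (continuity, Q = A*v):
  A = pi*(0.3662/2)^2 = 0.105324 m^2
  Q = 0.105324 * 2.427 = 0.255621 m^3/s
Step 2 — friction head loss (Darcy-Weisbach):
  hf = 0.0382 * (102/0.3662) * (2.427^2 / (2*9.81))
  hf = 3.19437 m
Step 3 — total head: H = 18 + 3.19437 = 21.1944 m
Step 4 — hydraulic power (P = rho*g*Q*H):
  P = 1000 * 9.81 * 0.255621 * 21.1944 = 53150 W
Therefore the hydraulic power required at the pump = 53150 W.


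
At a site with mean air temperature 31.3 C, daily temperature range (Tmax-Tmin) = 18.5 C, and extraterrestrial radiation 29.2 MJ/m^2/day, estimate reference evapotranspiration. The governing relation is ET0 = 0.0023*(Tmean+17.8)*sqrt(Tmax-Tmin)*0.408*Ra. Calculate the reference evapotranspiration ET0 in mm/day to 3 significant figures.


ET0 = 0.0023*(31.3+17.8)*sqrt(18.5)*0.408*29.2 = 5.79 mm/day
Therefore the reference evapotranspiration ET0 = 5.79 mm/day.


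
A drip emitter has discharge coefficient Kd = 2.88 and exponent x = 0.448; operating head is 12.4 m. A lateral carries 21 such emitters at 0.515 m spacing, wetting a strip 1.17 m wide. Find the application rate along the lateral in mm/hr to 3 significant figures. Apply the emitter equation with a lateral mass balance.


Approach: apply the emitter equation with a lateral mass balance, q = Kd*h^x; Q = n*q; rate = Q/(n*spacing*width).
Step 1 — single emitter flow (q = Kd*h^x):
  q = 2.88 * 12.4^0.448 = 8.8970 L/hr
Step 2 — total lateral flow: Q = 21 * 8.8970 = 186.84 L/hr
Step 3 — wetted area: A = 21 * 0.515 * 1.17 = 12.654 m^2
Step 4 — application rate: Q/A = 186.84/12.654 = 14.8 mm/hr
Therefore the application rate along the lateral = 14.8 mm/hr.


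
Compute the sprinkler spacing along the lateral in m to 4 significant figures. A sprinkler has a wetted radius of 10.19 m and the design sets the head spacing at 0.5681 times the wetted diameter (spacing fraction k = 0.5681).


Approach: apply the sprinkler spacing rule (spacing as a fraction of wetted diameter), S = k*(2*R).
S = 0.5681 * (2 * 10.19) = 11.58 m
Therefore the sprinkler spacing along the lateral = 11.58 m.


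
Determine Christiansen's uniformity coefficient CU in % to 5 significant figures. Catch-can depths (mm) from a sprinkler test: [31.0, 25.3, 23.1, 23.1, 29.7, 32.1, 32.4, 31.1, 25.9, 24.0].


Approach: apply Christiansen's uniformity coefficient, CU = (1 - mean_abs_deviation/mean)*100.
mean = 27.77000 mm
mean |d_i - mean| = 3.490000 mm
CU = (1 - 3.490000/27.77000)*100 = 87.432 %
Therefore Christiansen's uniformity coefficient CU = 87.432 %.


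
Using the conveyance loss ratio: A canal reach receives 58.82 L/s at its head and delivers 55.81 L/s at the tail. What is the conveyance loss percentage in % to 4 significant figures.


Approach: apply the conveyance loss ratio, loss% = ((Q_head - Q_tail)/Q_head)*100.
loss = ((58.82 - 55.81)/58.82)*100 = 5.117 %
Therefore the conveyance loss percentage = 5.117 %.


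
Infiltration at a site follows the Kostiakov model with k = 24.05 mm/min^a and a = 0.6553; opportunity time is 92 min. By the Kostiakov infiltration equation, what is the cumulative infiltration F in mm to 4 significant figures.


Approach: apply the Kostiakov infiltration equation, F = k*t^a.
F = 24.05 * 92^0.6553 = 465.6 mm
Therefore the cumulative infiltration F = 465.6 mm.


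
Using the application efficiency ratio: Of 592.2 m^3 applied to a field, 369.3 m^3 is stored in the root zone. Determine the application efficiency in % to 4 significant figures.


Approach: apply the application efficiency ratio, Ea = (stored/applied)*100.
Ea = (369.3/592.2)*100 = 62.36 %
Therefore the application efficiency = 62.36 %.


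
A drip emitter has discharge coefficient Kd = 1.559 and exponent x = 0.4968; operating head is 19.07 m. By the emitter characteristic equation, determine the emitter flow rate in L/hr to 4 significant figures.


Approach: apply the emitter characteristic equation, q = Kd * h^x.
q = 1.559 * 19.07^0.4968 = 6.744 L/hr
Therefore the emitter flow rate = 6.744 L/hr.


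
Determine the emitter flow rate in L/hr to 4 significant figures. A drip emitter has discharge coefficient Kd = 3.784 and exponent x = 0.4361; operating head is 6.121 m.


Approach: apply the emitter characteristic equation, q = Kd * h^x.
q = 3.784 * 6.121^0.4361 = 8.338 L/hr
Therefore the emitter flow rate = 8.338 L/hr.


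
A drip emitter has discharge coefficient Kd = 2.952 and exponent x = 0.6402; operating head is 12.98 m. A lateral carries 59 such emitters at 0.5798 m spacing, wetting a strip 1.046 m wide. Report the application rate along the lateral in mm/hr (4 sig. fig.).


Approach: apply the emitter equation with a lateral mass balance, q = Kd*h^x; Q = n*q; rate = Q/(n*spacing*width).
Step 1 — single emitter flow (q = Kd*h^x):
  q = 2.952 * 12.98^0.6402 = 15.2347 L/hr
Step 2 — total lateral flow: Q = 59 * 15.2347 = 898.849 L/hr
Step 3 — wetted area: A = 59 * 0.5798 * 1.046 = 35.7818 m^2
Step 4 — application rate: Q/A = 898.849/35.7818 = 25.12 mm/hr
Therefore the application rate along the lateral = 25.12 mm/hr.


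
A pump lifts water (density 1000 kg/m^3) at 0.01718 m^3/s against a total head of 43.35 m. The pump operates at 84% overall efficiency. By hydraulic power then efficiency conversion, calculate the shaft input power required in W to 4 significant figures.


Approach: apply hydraulic power then efficiency conversion, P = rho*g*Q*H; P_in = P/eta.
Step 1 — hydraulic power (P = rho*g*Q*H):
  P = 1000 * 9.81 * 0.01718 * 43.35 = 7306.03 W
Step 2 — input power: P_in = P/eta = 7306.03 / 0.84 = 8698 W
Therefore the shaft input power required = 8698 W.


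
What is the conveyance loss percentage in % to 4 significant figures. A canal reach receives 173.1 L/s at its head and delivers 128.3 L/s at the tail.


Approach: apply the conveyance loss ratio, loss% = ((Q_head - Q_tail)/Q_head)*100.
loss = ((173.1 - 128.3)/173.1)*100 = 25.88 %
Therefore the conveyance loss percentage = 25.88 %.


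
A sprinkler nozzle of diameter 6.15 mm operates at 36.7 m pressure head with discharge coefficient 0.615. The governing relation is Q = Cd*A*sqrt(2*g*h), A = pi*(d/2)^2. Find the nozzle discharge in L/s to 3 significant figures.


A = pi*(6.15e-3/2)^2 = 2.9706e-05 m^2
Q = 0.615 * 2.9706e-05 * sqrt(2*9.81*36.7) * 1000 = 0.490 L/s
Therefore the nozzle discharge = 0.490 L/s.


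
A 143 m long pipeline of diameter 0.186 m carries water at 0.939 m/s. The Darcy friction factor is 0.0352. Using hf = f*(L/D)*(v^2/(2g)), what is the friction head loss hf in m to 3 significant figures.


hf = 0.0352 * (143/0.186) * (0.939^2 / (2*9.81))
hf = 1.22 m
Therefore the friction head loss hf = 1.22 m.


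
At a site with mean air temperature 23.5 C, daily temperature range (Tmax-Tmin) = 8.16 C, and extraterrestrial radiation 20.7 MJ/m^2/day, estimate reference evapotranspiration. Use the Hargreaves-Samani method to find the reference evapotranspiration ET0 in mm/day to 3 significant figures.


Approach: apply the Hargreaves-Samani method, ET0 = 0.0023*(Tmean+17.8)*sqrt(Tmax-Tmin)*0.408*Ra.
ET0 = 0.0023*(23.5+17.8)*sqrt(8.16)*0.408*20.7 = 2.29 mm/day
Therefore the reference evapotranspiration ET0 = 2.29 mm/day.


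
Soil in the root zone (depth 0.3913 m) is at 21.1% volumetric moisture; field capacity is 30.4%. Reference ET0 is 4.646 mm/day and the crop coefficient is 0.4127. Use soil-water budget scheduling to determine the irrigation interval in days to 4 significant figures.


Approach: apply soil-water budget scheduling, SMD = (FC-theta)/100*depth*1000; ETc = ET0*Kc; interval = SMD/ETc.
Step 1 — soil moisture deficit:
  SMD = (30.4 - 21.1)/100 * 0.3913 * 1000 = 36.3909 mm
Step 2 — daily crop ET (ETc = ET0*Kc):
  ETc = 4.646 * 0.4127 = 1.91740 mm/day
Step 3 — irrigation interval (SMD/ETc):
  interval = 36.3909 / 1.91740 = 18.98 days
Therefore the irrigation interval = 18.98 days.


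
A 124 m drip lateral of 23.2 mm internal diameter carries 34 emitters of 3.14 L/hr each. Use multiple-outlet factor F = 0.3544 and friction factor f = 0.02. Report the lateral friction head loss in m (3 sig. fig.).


Approach: apply Darcy-Weisbach with the multiple-outlet F-factor, Q = n*q/(3600*1000) m^3/s; v = Q/A; hf = F*f*(L/D)*(v^2/(2g)).
Q = 34*3.14/(3600*1000) = 2.9656e-05 m^3/s
A = pi*(23.2e-3/2)^2 = 4.2273e-04 m^2, so v = Q/A = 0.070152 m/s
hf = 0.3544*0.02*(124/0.0232)*(0.070152^2/(2*9.81)) = 0.00950 m
Therefore the lateral friction head loss = 0.00950 m.


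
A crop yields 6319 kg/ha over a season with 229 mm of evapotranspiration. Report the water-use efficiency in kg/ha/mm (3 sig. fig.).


Approach: apply the water-use efficiency ratio, WUE = yield/ET.
WUE = 6319 / 229 = 27.6 kg/ha/mm
Therefore the water-use efficiency = 27.6 kg/ha/mm.


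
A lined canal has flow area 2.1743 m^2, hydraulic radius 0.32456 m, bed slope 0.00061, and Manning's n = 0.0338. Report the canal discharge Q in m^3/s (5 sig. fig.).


Approach: apply Manning's equation, Q = (1/n)*A*R^(2/3)*S^(1/2).
Q = (1/0.0338) * 2.1743 * 0.32456^(2/3) * 0.00061^(1/2) = 0.75035 m^3/s
Therefore the canal discharge Q = 0.75035 m^3/s.


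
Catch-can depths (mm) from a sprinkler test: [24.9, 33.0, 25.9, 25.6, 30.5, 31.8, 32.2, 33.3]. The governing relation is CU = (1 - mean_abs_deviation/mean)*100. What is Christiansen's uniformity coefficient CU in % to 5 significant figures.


mean = 29.65000 mm
mean |d_i - mean| = 3.137500 mm
CU = (1 - 3.137500/29.65000)*100 = 89.418 %
Therefore Christiansen's uniformity coefficient CU = 89.418 %.


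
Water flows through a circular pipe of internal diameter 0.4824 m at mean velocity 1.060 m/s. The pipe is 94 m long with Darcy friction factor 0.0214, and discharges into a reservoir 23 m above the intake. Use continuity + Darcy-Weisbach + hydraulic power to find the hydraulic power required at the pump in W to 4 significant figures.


Approach: apply continuity + Darcy-Weisbach + hydraulic power, Q = A*v; hf = f*(L/D)*(v^2/(2g)); H = static + hf; P = rho*g*Q*H.
Step 1 — flow rate (continuity, Q = A*v):
  A = pi*(0.4824/2)^2 = 0.182770 m^2
  Q = 0.182770 * 1.060 = 0.193736 m^3/s
Step 2 — friction head loss (Darcy-Weisbach):
  hf = 0.0214 * (94/0.4824) * (1.060^2 / (2*9.81))
  hf = 0.238807 m
Step 3 — total head: H = 23 + 0.238807 = 23.2388 m
Step 4 — hydraulic power (P = rho*g*Q*H):
  P = 1000 * 9.81 * 0.193736 * 23.2388 = 44170 W
Therefore the hydraulic power required at the pump = 44170 W.


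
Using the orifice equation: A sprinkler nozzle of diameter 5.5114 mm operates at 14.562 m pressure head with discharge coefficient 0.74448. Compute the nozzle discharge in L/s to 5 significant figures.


Approach: apply the orifice equation, Q = Cd*A*sqrt(2*g*h), A = pi*(d/2)^2.
A = pi*(5.5114e-3/2)^2 = 2.385689e-05 m^2
Q = 0.74448 * 2.385689e-05 * sqrt(2*9.81*14.562) * 1000 = 0.30021 L/s
Therefore the nozzle discharge = 0.30021 L/s.


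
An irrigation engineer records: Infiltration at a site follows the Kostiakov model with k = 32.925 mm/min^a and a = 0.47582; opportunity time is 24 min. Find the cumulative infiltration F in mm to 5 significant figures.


Approach: apply the Kostiakov infiltration equation, F = k*t^a.
F = 32.925 * 24^0.47582 = 149.37 mm
Therefore the cumulative infiltration F = 149.37 mm.


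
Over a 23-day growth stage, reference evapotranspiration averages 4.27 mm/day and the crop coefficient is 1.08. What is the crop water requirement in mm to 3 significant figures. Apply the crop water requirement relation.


Approach: apply the crop water requirement relation, CWR = ET0 * Kc * days.
CWR = 4.27 * 1.08 * 23 = 106 mm
Therefore the crop water requirement = 106 mm.


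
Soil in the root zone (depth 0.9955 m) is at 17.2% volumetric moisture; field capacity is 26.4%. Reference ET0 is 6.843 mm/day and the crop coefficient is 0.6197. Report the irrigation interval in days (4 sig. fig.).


Approach: apply soil-water budget scheduling, SMD = (FC-theta)/100*depth*1000; ETc = ET0*Kc; interval = SMD/ETc.
Step 1 — soil moisture deficit:
  SMD = (26.4 - 17.2)/100 * 0.9955 * 1000 = 91.5860 mm
Step 2 — daily crop ET (ETc = ET0*Kc):
  ETc = 6.843 * 0.6197 = 4.24061 mm/day
Step 3 — irrigation interval (SMD/ETc):
  interval = 91.5860 / 4.24061 = 21.60 days
Therefore the irrigation interval = 21.60 days.


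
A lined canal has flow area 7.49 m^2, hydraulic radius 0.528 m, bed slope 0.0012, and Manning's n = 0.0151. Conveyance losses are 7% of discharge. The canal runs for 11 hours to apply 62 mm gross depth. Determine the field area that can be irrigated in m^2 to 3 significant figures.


Approach: apply Manning's equation with a conveyance and depth budget, Q = (1/n)*A*R^(2/3)*S^(1/2); Q_field = Q*(1-loss); Area = Q_field*t/(d/1000).
Step 1 — canal discharge (Manning's equation):
  Q = (1/0.0151) * 7.49 * 0.528^(2/3) * 0.0012^(1/2) = 11.225 m^3/s
Step 2 — delivered flow: Q_field = 11.225*(1 - 7/100) = 10.439 m^3/s
Step 3 — volume delivered: V = 10.439 * 11*3600 = 413390 m^3
Step 4 — area served: A = V / (depth/1000) = 413390 / 0.062 = 6670000 m^2
Therefore the field area that can be irrigated = 6670000 m^2.


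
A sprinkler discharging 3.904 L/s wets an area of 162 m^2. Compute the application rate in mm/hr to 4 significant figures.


Approach: apply the application rate relation, rate = (Q/A)*3600.
rate = (3.904 / 162) * 3600 = 86.76 mm/hr
Therefore the application rate = 86.76 mm/hr.


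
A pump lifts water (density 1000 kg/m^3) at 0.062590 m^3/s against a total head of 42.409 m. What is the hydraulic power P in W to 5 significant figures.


Approach: apply the hydraulic power relation, P = rho*g*Q*H.
P = 1000 * 9.81 * 0.062590 * 42.409 = 26039 W
Therefore the hydraulic power P = 26039 W.


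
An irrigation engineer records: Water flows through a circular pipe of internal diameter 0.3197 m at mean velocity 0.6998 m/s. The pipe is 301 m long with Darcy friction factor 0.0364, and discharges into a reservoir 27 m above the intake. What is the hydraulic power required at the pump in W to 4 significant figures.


Approach: apply continuity + Darcy-Weisbach + hydraulic power, Q = A*v; hf = f*(L/D)*(v^2/(2g)); H = static + hf; P = rho*g*Q*H.
Step 1 — flow rate (continuity, Q = A*v):
  A = pi*(0.3197/2)^2 = 0.0802740 m^2
  Q = 0.0802740 * 0.6998 = 0.0561758 m^3/s
Step 2 — friction head loss (Darcy-Weisbach):
  hf = 0.0364 * (301/0.3197) * (0.6998^2 / (2*9.81))
  hf = 0.855410 m
Step 3 — total head: H = 27 + 0.855410 = 27.8554 m
Step 4 — hydraulic power (P = rho*g*Q*H):
  P = 1000 * 9.81 * 0.0561758 * 27.8554 = 15350 W
Therefore the hydraulic power required at the pump = 15350 W.


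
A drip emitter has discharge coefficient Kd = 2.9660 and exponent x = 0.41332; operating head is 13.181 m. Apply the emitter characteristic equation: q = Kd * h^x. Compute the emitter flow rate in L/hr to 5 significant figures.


q = 2.9660 * 13.181^0.41332 = 8.6113 L/hr
Therefore the emitter flow rate = 8.6113 L/hr.


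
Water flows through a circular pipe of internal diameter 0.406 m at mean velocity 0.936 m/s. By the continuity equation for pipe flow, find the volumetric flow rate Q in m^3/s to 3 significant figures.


Approach: apply the continuity equation for pipe flow, Q = A * v with A = pi*(D/2)^2.
A = pi*(0.406/2)^2 = 0.12946 m^2
Q = 0.12946 * 0.936 = 0.121 m^3/s
Therefore the volumetric flow rate Q = 0.121 m^3/s.


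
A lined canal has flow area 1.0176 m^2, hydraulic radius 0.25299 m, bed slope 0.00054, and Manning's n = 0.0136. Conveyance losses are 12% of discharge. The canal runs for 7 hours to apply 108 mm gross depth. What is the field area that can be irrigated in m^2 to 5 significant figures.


Approach: apply Manning's equation with a conveyance and depth budget, Q = (1/n)*A*R^(2/3)*S^(1/2); Q_field = Q*(1-loss); Area = Q_field*t/(d/1000).
Step 1 — canal discharge (Manning's equation):
  Q = (1/0.0136) * 1.0176 * 0.25299^(2/3) * 0.00054^(1/2) = 0.6955110 m^3/s
Step 2 — delivered flow: Q_field = 0.6955110*(1 - 12/100) = 0.6120496 m^3/s
Step 3 — volume delivered: V = 0.6120496 * 7*3600 = 15423.65 m^3
Step 4 — area served: A = V / (depth/1000) = 15423.65 / 0.108 = 142810 m^2
Therefore the field area that can be irrigated = 142810 m^2.


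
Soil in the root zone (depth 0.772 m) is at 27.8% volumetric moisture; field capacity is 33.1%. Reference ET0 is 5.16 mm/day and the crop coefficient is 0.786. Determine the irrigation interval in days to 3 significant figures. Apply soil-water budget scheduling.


Approach: apply soil-water budget scheduling, SMD = (FC-theta)/100*depth*1000; ETc = ET0*Kc; interval = SMD/ETc.
Step 1 — soil moisture deficit:
  SMD = (33.1 - 27.8)/100 * 0.772 * 1000 = 40.916 mm
Step 2 — daily crop ET (ETc = ET0*Kc):
  ETc = 5.16 * 0.786 = 4.0558 mm/day
Step 3 — irrigation interval (SMD/ETc):
  interval = 40.916 / 4.0558 = 10.1 days
Therefore the irrigation interval = 10.1 days.


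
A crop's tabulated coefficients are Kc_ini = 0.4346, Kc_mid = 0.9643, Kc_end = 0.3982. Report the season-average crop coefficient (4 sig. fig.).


Approach: apply a simple seasonal average, Kc_avg = (Kc_ini + Kc_mid + Kc_end)/3.
Kc_avg = (0.4346 + 0.9643 + 0.3982)/3 = 0.5990
Therefore the season-average crop coefficient = 0.5990.


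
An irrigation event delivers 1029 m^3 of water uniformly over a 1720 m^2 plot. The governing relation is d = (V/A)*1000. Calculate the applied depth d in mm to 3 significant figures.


d = (1029 / 1720) * 1000 = 598 mm
Therefore the applied depth d = 598 mm.


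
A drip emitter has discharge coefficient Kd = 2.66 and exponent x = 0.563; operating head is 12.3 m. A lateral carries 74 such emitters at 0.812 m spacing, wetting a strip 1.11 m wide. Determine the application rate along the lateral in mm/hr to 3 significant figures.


Approach: apply the emitter equation with a lateral mass balance, q = Kd*h^x; Q = n*q; rate = Q/(n*spacing*width).
Step 1 — single emitter flow (q = Kd*h^x):
  q = 2.66 * 12.3^0.563 = 10.927 L/hr
Step 2 — total lateral flow: Q = 74 * 10.927 = 808.59 L/hr
Step 3 — wetted area: A = 74 * 0.812 * 1.11 = 66.698 m^2
Step 4 — application rate: Q/A = 808.59/66.698 = 12.1 mm/hr
Therefore the application rate along the lateral = 12.1 mm/hr.


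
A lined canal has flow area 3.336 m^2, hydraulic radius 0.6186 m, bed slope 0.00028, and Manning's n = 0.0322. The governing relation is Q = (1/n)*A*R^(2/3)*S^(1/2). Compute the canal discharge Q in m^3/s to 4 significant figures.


Q = (1/0.0322) * 3.336 * 0.6186^(2/3) * 0.00028^(1/2) = 1.259 m^3/s
Therefore the canal discharge Q = 1.259 m^3/s.
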